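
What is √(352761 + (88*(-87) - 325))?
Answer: 2*√86195 ≈ 587.18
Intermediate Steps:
√(352761 + (88*(-87) - 325)) = √(352761 + (-7656 - 325)) = √(352761 - 7981) = √344780 = 2*√86195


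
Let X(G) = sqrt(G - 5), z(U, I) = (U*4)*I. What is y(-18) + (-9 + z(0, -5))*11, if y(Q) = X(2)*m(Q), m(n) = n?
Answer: -99 - 18*I*sqrt(3) ≈ -99.0 - 31.177*I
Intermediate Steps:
z(U, I) = 4*I*U (z(U, I) = (4*U)*I = 4*I*U)
X(G) = sqrt(-5 + G)
y(Q) = I*Q*sqrt(3) (y(Q) = sqrt(-5 + 2)*Q = sqrt(-3)*Q = (I*sqrt(3))*Q = I*Q*sqrt(3))
y(-18) + (-9 + z(0, -5))*11 = I*(-18)*sqrt(3) + (-9 + 4*(-5)*0)*11 = -18*I*sqrt(3) + (-9 + 0)*11 = -18*I*sqrt(3) - 9*11 = -18*I*sqrt(3) - 99 = -99 - 18*I*sqrt(3)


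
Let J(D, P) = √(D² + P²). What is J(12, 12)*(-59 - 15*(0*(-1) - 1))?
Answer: -528*√2 ≈ -746.71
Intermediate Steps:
J(12, 12)*(-59 - 15*(0*(-1) - 1)) = √(12² + 12²)*(-59 - 15*(0*(-1) - 1)) = √(144 + 144)*(-59 - 15*(0 - 1)) = √288*(-59 - 15*(-1)) = (12*√2)*(-59 + 15) = (12*√2)*(-44) = -528*√2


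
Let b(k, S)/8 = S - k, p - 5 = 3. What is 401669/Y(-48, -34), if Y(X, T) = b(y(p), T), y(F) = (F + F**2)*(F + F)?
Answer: -401669/9488 ≈ -42.334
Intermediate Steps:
p = 8 (p = 5 + 3 = 8)
y(F) = 2*F*(F + F**2) (y(F) = (F + F**2)*(2*F) = 2*F*(F + F**2))
b(k, S) = -8*k + 8*S (b(k, S) = 8*(S - k) = -8*k + 8*S)
Y(X, T) = -9216 + 8*T (Y(X, T) = -16*8**2*(1 + 8) + 8*T = -16*64*9 + 8*T = -8*1152 + 8*T = -9216 + 8*T)
401669/Y(-48, -34) = 401669/(-9216 + 8*(-34)) = 401669/(-9216 - 272) = 401669/(-9488) = 401669*(-1/9488) = -401669/9488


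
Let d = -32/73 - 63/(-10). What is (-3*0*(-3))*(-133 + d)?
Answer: 0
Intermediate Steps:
d = 4279/730 (d = -32*1/73 - 63*(-1/10) = -32/73 + 63/10 = 4279/730 ≈ 5.8616)
(-3*0*(-3))*(-133 + d) = (-3*0*(-3))*(-133 + 4279/730) = (0*(-3))*(-92811/730) = 0*(-92811/730) = 0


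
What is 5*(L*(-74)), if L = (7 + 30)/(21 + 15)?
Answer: -6845/18 ≈ -380.28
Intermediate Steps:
L = 37/36 ≈ 1.0278
5*(L*(-74)) = 5*((37/36)*(-74)) = 5*(-1369/18) = -6845/18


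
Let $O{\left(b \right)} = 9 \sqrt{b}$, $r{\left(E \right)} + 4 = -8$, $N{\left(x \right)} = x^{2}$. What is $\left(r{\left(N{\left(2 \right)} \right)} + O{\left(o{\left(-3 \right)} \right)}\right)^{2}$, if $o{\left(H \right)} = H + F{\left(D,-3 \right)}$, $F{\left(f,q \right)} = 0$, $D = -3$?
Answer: $-99 - 216 i \sqrt{3} \approx -99.0 - 374.12 i$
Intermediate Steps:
$r{\left(E \right)} = -12$ ($r{\left(E \right)} = -4 - 8 = -12$)
$o{\left(H \right)} = H$ ($o{\left(H \right)} = H + 0 = H$)
$\left(r{\left(N{\left(2 \right)} \right)} + O{\left(o{\left(-3 \right)} \right)}\right)^{2} = \left(-12 + 9 \sqrt{-3}\right)^{2} = \left(-12 + 9 i \sqrt{3}\right)^{2}$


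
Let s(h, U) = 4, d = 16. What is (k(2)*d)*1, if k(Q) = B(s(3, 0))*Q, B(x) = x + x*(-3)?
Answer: -256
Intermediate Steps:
B(x) = -2*x (B(x) = x - 3*x = -2*x)
k(Q) = -8*Q (k(Q) = (-2*4)*Q = -8*Q)
(k(2)*d)*1 = (-8*2*16)*1 = -16*16*1 = -256*1 = -256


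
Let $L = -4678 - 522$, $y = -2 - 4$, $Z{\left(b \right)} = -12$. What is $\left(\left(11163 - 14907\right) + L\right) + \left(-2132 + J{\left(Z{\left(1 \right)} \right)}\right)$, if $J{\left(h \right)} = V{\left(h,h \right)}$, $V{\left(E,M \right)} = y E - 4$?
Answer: $-11008$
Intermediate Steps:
$y = -6$ ($y = -2 - 4 = -6$)
$L = -5200$
$V{\left(E,M \right)} = -4 - 6 E$ ($V{\left(E,M \right)} = - 6 E - 4 = -4 - 6 E$)
$J{\left(h \right)} = -4 - 6 h$
$\left(\left(11163 - 14907\right) + L\right) + \left(-2132 + J{\left(Z{\left(1 \right)} \right)}\right) = \left(\left(11163 - 14907\right) - 5200\right) - 2064 = \left(-3744 - 5200\right) + \left(-2132 + \left(-4 + 72\right)\right) = -8944 + \left(-2132 + 68\right) = -8944 - 2064 = -11008$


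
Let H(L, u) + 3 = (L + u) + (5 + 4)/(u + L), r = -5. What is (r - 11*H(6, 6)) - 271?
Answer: -1533/4 ≈ -383.25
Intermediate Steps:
H(L, u) = -3 + L + u + 9/(L + u) (H(L, u) = -3 + ((L + u) + (5 + 4)/(u + L)) = -3 + ((L + u) + 9/(L + u)) = -3 + (L + u + 9/(L + u)) = -3 + L + u + 9/(L + u))
(r - 11*H(6, 6)) - 271 = (-5 - 11*(9 + 6² + 6² - 3*6 - 3*6 + 2*6*6)/(6 + 6)) - 271 = (-5 - 11*(9 + 36 + 36 - 18 - 18 + 72)/12) - 271 = (-5 - 11*117/12) - 271 = (-5 - 11*39/4) - 271 = (-5 - 429/4) - 271 = -449/4 - 271 = -1533/4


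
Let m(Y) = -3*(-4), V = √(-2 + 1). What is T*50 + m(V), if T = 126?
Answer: 6312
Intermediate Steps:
V = I (V = √(-1) = I ≈ 1.0*I)
m(Y) = 12
T*50 + m(V) = 126*50 + 12 = 6300 + 12 = 6312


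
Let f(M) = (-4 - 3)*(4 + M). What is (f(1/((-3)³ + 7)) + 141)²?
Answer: 5139289/400 ≈ 12848.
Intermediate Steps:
f(M) = -28 - 7*M (f(M) = -7*(4 + M) = -28 - 7*M)
(f(1/((-3)³ + 7)) + 141)² = ((-28 - 7/((-3)³ + 7)) + 141)² = ((-28 - 7/(-27 + 7)) + 141)² = ((-28 - 7/(-20)) + 141)² = ((-28 - 7*(-1/20)) + 141)² = ((-28 + 7/20) + 141)² = (-553/20 + 141)² = (2267/20)² = 5139289/400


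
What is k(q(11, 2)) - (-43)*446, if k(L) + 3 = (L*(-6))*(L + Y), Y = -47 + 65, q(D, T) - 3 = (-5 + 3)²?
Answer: 18125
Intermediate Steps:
q(D, T) = 7 (q(D, T) = 3 + (-5 + 3)² = 3 + (-2)² = 3 + 4 = 7)
Y = 18
k(L) = -3 - 6*L*(18 + L) (k(L) = -3 + (L*(-6))*(L + 18) = -3 + (-6*L)*(18 + L) = -3 - 6*L*(18 + L))
k(q(11, 2)) - (-43)*446 = (-3 - 108*7 - 6*7²) - (-43)*446 = (-3 - 756 - 6*49) - 1*(-19178) = (-3 - 756 - 294) + 19178 = -1053 + 19178 = 18125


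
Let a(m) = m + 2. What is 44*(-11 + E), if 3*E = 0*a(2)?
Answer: -484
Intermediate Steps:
a(m) = 2 + m
E = 0 (E = (0*(2 + 2))/3 = (0*4)/3 = (1/3)*0 = 0)
44*(-11 + E) = 44*(-11 + 0) = 44*(-11) = -484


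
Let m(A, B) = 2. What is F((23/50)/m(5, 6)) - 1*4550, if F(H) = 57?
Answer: -4493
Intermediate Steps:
F((23/50)/m(5, 6)) - 1*4550 = 57 - 1*4550 = 57 - 4550 = -4493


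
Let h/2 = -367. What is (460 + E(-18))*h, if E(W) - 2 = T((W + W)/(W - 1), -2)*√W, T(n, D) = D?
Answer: -339108 + 4404*I*√2 ≈ -3.3911e+5 + 6228.2*I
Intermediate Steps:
h = -734 (h = 2*(-367) = -734)
E(W) = 2 - 2*√W
(460 + E(-18))*h = (460 + (2 - 6*I*√2))*(-734) = (462 - 6*I*√2)*(-734) = -339108 + 4404*I*√2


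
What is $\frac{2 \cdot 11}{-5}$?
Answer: $- \frac{22}{5} \approx -4.4$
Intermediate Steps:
$\frac{2 \cdot 11}{-5} = 22 \left(- \frac{1}{5}\right) = - \frac{22}{5}$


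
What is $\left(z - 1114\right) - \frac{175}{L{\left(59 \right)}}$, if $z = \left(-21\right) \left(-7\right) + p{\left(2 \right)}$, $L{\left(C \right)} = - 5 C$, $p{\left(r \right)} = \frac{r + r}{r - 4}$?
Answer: $- \frac{57136}{59} \approx -968.41$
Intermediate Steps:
$p{\left(r \right)} = \frac{2 r}{-4 + r}$
$z = 145$ ($z = \left(-21\right) \left(-7\right) + 2 \cdot 2 \frac{1}{-4 + 2} = 147 + 2 \cdot 2 \frac{1}{-2} = 147 + 2 \cdot 2 \left(- \frac{1}{2}\right) = 147 - 2 = 145$)
$\left(z - 1114\right) - \frac{175}{L{\left(59 \right)}} = \left(145 - 1114\right) - \frac{175}{\left(-5\right) 59} = -969 - \frac{175}{-295} = -969 - - \frac{35}{59} = -969 + \frac{35}{59} = - \frac{57136}{59}$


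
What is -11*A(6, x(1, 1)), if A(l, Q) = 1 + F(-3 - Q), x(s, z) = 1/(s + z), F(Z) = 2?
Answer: -33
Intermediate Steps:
A(l, Q) = 3 (A(l, Q) = 1 + 2 = 3)
-11*A(6, x(1, 1)) = -11*3 = -33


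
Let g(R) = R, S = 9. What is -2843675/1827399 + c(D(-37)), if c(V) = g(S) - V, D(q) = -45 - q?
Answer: 28222108/1827399 ≈ 15.444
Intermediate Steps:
c(V) = 9 - V
-2843675/1827399 + c(D(-37)) = -2843675/1827399 + (9 - (-45 - 1*(-37))) = -2843675*1/1827399 + (9 - (-45 + 37)) = -2843675/1827399 + (9 - 1*(-8)) = -2843675/1827399 + (9 + 8) = -2843675/1827399 + 17 = 28222108/1827399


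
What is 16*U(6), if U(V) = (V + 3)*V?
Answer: 864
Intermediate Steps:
U(V) = V*(3 + V) (U(V) = (3 + V)*V = V*(3 + V))
16*U(6) = 16*(6*(3 + 6)) = 16*(6*9) = 16*54 = 864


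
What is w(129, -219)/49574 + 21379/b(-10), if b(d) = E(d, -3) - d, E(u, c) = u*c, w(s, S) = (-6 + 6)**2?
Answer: 21379/40 ≈ 534.47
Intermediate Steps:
w(s, S) = 0 (w(s, S) = 0**2 = 0)
E(u, c) = c*u
b(d) = -4*d (b(d) = -3*d - d = -4*d)
w(129, -219)/49574 + 21379/b(-10) = 0/49574 + 21379/((-4*(-10))) = 0*(1/49574) + 21379/40 = 0 + 21379*(1/40) = 0 + 21379/40 = 21379/40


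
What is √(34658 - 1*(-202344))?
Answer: √237002 ≈ 486.83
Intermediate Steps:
√(34658 - 1*(-202344)) = √(34658 + 202344) = √237002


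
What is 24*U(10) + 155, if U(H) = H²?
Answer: 2555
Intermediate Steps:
24*U(10) + 155 = 24*10² + 155 = 24*100 + 155 = 2400 + 155 = 2555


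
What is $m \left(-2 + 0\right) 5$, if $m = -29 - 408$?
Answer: $4370$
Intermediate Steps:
$m = -437$ ($m = -29 - 408 = -437$)
$m \left(-2 + 0\right) 5 = - 437 \left(-2 + 0\right) 5 = - 437 \left(\left(-2\right) 5\right) = \left(-437\right) \left(-10\right) = 4370$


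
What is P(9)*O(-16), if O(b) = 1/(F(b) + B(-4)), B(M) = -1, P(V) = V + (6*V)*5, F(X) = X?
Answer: -279/17 ≈ -16.412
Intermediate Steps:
P(V) = 31*V (P(V) = V + 30*V = 31*V)
O(b) = 1/(-1 + b) (O(b) = 1/(b - 1) = 1/(-1 + b))
P(9)*O(-16) = (31*9)/(-1 - 16) = 279/(-17) = 279*(-1/17) = -279/17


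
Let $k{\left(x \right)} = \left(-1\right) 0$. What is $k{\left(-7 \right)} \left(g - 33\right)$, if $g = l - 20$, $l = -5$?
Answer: $0$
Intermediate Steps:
$k{\left(x \right)} = 0$
$g = -25$ ($g = -5 - 20 = -25$)
$k{\left(-7 \right)} \left(g - 33\right) = 0 \left(-25 - 33\right) = 0 \left(-58\right) = 0$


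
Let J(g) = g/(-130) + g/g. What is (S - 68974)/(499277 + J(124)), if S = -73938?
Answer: -82940/289759 ≈ -0.28624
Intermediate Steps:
J(g) = 1 - g/130 (J(g) = g*(-1/130) + 1 = -g/130 + 1 = 1 - g/130)
(S - 68974)/(499277 + J(124)) = (-73938 - 68974)/(499277 + (1 - 1/130*124)) = -142912/(499277 + (1 - 62/65)) = -142912/(499277 + 3/65) = -142912/32453008/65 = -142912*65/32453008 = -82940/289759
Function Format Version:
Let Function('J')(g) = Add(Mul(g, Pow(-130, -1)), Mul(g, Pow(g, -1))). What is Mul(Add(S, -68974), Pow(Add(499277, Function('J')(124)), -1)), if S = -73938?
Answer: Rational(-82940, 289759) ≈ -0.28624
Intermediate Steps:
Function('J')(g) = Add(1, Mul(Rational(-1, 130), g)) (Function('J')(g) = Add(Mul(g, Rational(-1, 130)), 1) = Add(Mul(Rational(-1, 130), g), 1) = Add(1, Mul(Rational(-1, 130), g)))
Mul(Add(S, -68974), Pow(Add(499277, Function('J')(124)), -1)) = Mul(Add(-73938, -68974), Pow(Add(499277, Add(1, Mul(Rational(-1, 130), 124))), -1)) = Mul(-142912, Pow(Add(499277, Add(1, Rational(-62, 65))), -1)) = Mul(-142912, Pow(Add(499277, Rational(3, 65)), -1)) = Mul(-142912, Pow(Rational(32453008, 65), -1)) = Mul(-142912, Rational(65, 32453008)) = Rational(-82940, 289759)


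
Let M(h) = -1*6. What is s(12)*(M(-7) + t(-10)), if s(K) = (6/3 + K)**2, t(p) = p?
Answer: -3136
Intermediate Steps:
s(K) = (2 + K)**2 (s(K) = (6*(1/3) + K)**2 = (2 + K)**2)
M(h) = -6
s(12)*(M(-7) + t(-10)) = (2 + 12)**2*(-6 - 10) = 14**2*(-16) = 196*(-16) = -3136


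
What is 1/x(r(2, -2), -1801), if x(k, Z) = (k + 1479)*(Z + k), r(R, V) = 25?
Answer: -1/2671104 ≈ -3.7438e-7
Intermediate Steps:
x(k, Z) = (1479 + k)*(Z + k)
1/x(r(2, -2), -1801) = 1/(25² + 1479*(-1801) + 1479*25 - 1801*25) = 1/(625 - 2663679 + 36975 - 45025) = 1/(-2671104) = -1/2671104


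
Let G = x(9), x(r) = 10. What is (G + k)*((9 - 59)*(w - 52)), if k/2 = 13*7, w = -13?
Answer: 624000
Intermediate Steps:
G = 10
k = 182 (k = 2*(13*7) = 2*91 = 182)
(G + k)*((9 - 59)*(w - 52)) = (10 + 182)*((9 - 59)*(-13 - 52)) = 192*(-50*(-65)) = 192*3250 = 624000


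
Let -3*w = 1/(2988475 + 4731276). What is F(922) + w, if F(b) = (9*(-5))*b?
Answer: -960877406971/23159253 ≈ -41490.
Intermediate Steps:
F(b) = -45*b
w = -1/23159253 (w = -1/(3*(2988475 + 4731276)) = -⅓/7719751 = -⅓*1/7719751 = -1/23159253 ≈ -4.3179e-8)
F(922) + w = -45*922 - 1/23159253 = -41490 - 1/23159253 = -960877406971/23159253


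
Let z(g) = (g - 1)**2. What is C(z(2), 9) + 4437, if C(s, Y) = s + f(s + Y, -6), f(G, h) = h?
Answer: 4432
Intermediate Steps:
z(g) = (-1 + g)**2
C(s, Y) = -6 + s (C(s, Y) = s - 6 = -6 + s)
C(z(2), 9) + 4437 = (-6 + (-1 + 2)**2) + 4437 = (-6 + 1**2) + 4437 = (-6 + 1) + 4437 = -5 + 4437 = 4432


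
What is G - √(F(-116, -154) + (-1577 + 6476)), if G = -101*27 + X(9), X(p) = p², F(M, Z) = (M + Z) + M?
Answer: -2646 - √4513 ≈ -2713.2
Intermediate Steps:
F(M, Z) = Z + 2*M
G = -2646 (G = -101*27 + 9² = -2727 + 81 = -2646)
G - √(F(-116, -154) + (-1577 + 6476)) = -2646 - √((-154 + 2*(-116)) + (-1577 + 6476)) = -2646 - √((-154 - 232) + 4899) = -2646 - √(-386 + 4899) = -2646 - √4513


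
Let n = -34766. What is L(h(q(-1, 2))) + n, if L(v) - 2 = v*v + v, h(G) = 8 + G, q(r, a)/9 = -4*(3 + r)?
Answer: -30732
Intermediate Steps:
q(r, a) = -108 - 36*r (q(r, a) = 9*(-4*(3 + r)) = 9*(-12 - 4*r) = -108 - 36*r)
L(v) = 2 + v + v² (L(v) = 2 + (v*v + v) = 2 + (v² + v) = 2 + (v + v²) = 2 + v + v²)
L(h(q(-1, 2))) + n = (2 + (8 + (-108 - 36*(-1))) + (8 + (-108 - 36*(-1)))²) - 34766 = (2 + (8 + (-108 + 36)) + (8 + (-108 + 36))²) - 34766 = (2 + (8 - 72) + (8 - 72)²) - 34766 = (2 - 64 + (-64)²) - 34766 = (2 - 64 + 4096) - 34766 = 4034 - 34766 = -30732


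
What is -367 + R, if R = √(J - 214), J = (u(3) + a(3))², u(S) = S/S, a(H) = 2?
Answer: -367 + I*√205 ≈ -367.0 + 14.318*I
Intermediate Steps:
u(S) = 1
J = 9 (J = (1 + 2)² = 3² = 9)
R = I*√205 (R = √(9 - 214) = √(-205) = I*√205 ≈ 14.318*I)
-367 + R = -367 + I*√205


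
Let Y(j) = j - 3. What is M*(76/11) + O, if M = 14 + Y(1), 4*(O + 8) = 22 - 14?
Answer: 846/11 ≈ 76.909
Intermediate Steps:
Y(j) = -3 + j
O = -6 (O = -8 + (22 - 14)/4 = -8 + (1/4)*8 = -8 + 2 = -6)
M = 12 (M = 14 + (-3 + 1) = 14 - 2 = 12)
M*(76/11) + O = 12*(76/11) - 6 = 912/11 - 6 = 846/11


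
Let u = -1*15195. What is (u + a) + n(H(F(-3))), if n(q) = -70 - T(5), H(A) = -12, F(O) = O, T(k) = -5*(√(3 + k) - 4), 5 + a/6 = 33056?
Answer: 183021 + 10*√2 ≈ 1.8304e+5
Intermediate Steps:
a = 198306 (a = -30 + 6*33056 = -30 + 198336 = 198306)
u = -15195
T(k) = 20 - 5*√(3 + k) (T(k) = -5*(-4 + √(3 + k)) = 20 - 5*√(3 + k))
n(q) = -90 + 10*√2 (n(q) = -70 - (20 - 5*√(3 + 5)) = -70 - (20 - 10*√2) = -70 + (-20 + 10*√2) = -90 + 10*√2)
(u + a) + n(H(F(-3))) = (-15195 + 198306) + (-90 + 10*√2) = 183111 + (-90 + 10*√2) = 183021 + 10*√2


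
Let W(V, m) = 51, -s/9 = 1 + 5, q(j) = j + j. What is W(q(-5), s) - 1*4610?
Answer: -4559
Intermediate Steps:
q(j) = 2*j
s = -54 (s = -9*(1 + 5) = -9*6 = -54)
W(q(-5), s) - 1*4610 = 51 - 1*4610 = 51 - 4610 = -4559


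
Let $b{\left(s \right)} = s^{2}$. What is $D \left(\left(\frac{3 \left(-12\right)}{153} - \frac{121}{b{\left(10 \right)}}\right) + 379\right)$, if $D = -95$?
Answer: $- \frac{12195017}{340} \approx -35868.0$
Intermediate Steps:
$D \left(\left(\frac{3 \left(-12\right)}{153} - \frac{121}{b{\left(10 \right)}}\right) + 379\right) = - 95 \left(\left(\frac{3 \left(-12\right)}{153} - \frac{121}{10^{2}}\right) + 379\right) = - 95 \left(\left(\left(-36\right) \frac{1}{153} - \frac{121}{100}\right) + 379\right) = - 95 \left(\left(- \frac{4}{17} - \frac{121}{100}\right) + 379\right) = - 95 \left(- \frac{2457}{1700} + 379\right) = \left(-95\right) \frac{641843}{1700} = - \frac{12195017}{340}$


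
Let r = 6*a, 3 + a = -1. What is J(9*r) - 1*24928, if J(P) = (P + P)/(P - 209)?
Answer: -10593968/425 ≈ -24927.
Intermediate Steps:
a = -4 (a = -3 - 1 = -4)
r = -24 (r = 6*(-4) = -24)
J(P) = 2*P/(-209 + P) (J(P) = (2*P)/(-209 + P) = 2*P/(-209 + P))
J(9*r) - 1*24928 = 2*(9*(-24))/(-209 + 9*(-24)) - 1*24928 = 2*(-216)/(-209 - 216) - 24928 = 2*(-216)/(-425) - 24928 = 2*(-216)*(-1/425) - 24928 = 432/425 - 24928 = -10593968/425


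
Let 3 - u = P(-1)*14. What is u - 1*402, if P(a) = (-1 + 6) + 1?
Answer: -483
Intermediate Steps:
P(a) = 6 (P(a) = 5 + 1 = 6)
u = -81 (u = 3 - 6*14 = 3 - 1*84 = 3 - 84 = -81)
u - 1*402 = -81 - 1*402 = -81 - 402 = -483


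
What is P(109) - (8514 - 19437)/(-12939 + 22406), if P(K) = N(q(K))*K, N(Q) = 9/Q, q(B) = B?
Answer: 96126/9467 ≈ 10.154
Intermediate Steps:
P(K) = 9 (P(K) = (9/K)*K = 9)
P(109) - (8514 - 19437)/(-12939 + 22406) = 9 - (8514 - 19437)/(-12939 + 22406) = 9 - (-10923)/9467 = 9 - 1*(-10923/9467) = 9 + 10923/9467 = 96126/9467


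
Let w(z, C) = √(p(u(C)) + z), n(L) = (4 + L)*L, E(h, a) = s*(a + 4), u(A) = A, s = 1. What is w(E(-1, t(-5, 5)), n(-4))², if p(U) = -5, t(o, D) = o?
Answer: -6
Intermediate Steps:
E(h, a) = 4 + a (E(h, a) = 1*(a + 4) = 1*(4 + a) = 4 + a)
n(L) = L*(4 + L)
w(z, C) = √(-5 + z)
w(E(-1, t(-5, 5)), n(-4))² = (√(-5 + (4 - 5)))² = (√(-5 - 1))² = (√(-6))² = (I*√6)² = -6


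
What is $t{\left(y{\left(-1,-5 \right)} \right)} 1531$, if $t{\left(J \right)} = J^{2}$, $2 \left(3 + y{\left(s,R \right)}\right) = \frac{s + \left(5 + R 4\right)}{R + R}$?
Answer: $\frac{185251}{25} \approx 7410.0$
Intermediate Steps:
$y{\left(s,R \right)} = -3 + \frac{5 + s + 4 R}{4 R}$ ($y{\left(s,R \right)} = -3 + \frac{\left(s + \left(5 + R 4\right)\right) \frac{1}{R + R}}{2} = -3 + \frac{\left(s + \left(5 + 4 R\right)\right) \frac{1}{2 R}}{2} = -3 + \frac{\left(5 + s + 4 R\right) \frac{1}{2 R}}{2} = -3 + \frac{\frac{1}{2} \frac{1}{R} \left(5 + s + 4 R\right)}{2} = -3 + \frac{5 + s + 4 R}{4 R}$)
$t{\left(y{\left(-1,-5 \right)} \right)} 1531 = \left(\frac{5 - 1 - -40}{4 \left(-5\right)}\right)^{2} \cdot 1531 = \left(\frac{1}{4} \left(- \frac{1}{5}\right) \left(5 - 1 + 40\right)\right)^{2} \cdot 1531 = \left(\frac{1}{4} \left(- \frac{1}{5}\right) 44\right)^{2} \cdot 1531 = \left(- \frac{11}{5}\right)^{2} \cdot 1531 = \frac{121}{25} \cdot 1531 = \frac{185251}{25}$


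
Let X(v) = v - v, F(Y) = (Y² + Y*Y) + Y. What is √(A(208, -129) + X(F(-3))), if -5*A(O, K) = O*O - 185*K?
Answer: I*√335645/5 ≈ 115.87*I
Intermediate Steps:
F(Y) = Y + 2*Y² (F(Y) = (Y² + Y²) + Y = 2*Y² + Y = Y + 2*Y²)
A(O, K) = 37*K - O²/5 (A(O, K) = -(O*O - 185*K)/5 = -(O² - 185*K)/5 = 37*K - O²/5)
X(v) = 0
√(A(208, -129) + X(F(-3))) = √((37*(-129) - ⅕*208²) + 0) = √((-4773 - ⅕*43264) + 0) = √((-4773 - 43264/5) + 0) = √(-67129/5 + 0) = √(-67129/5) = I*√335645/5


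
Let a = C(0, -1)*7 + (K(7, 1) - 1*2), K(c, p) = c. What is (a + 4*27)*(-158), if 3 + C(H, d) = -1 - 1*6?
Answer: -6794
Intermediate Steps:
C(H, d) = -10 (C(H, d) = -3 + (-1 - 1*6) = -3 + (-1 - 6) = -3 - 7 = -10)
a = -65 (a = -10*7 + (7 - 1*2) = -70 + (7 - 2) = -70 + 5 = -65)
(a + 4*27)*(-158) = (-65 + 4*27)*(-158) = (-65 + 108)*(-158) = 43*(-158) = -6794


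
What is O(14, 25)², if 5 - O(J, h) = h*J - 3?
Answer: 116964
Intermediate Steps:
O(J, h) = 8 - J*h (O(J, h) = 5 - (h*J - 3) = 5 - (J*h - 3) = 5 - (-3 + J*h) = 5 + (3 - J*h) = 8 - J*h)
O(14, 25)² = (8 - 1*14*25)² = (8 - 350)² = (-342)² = 116964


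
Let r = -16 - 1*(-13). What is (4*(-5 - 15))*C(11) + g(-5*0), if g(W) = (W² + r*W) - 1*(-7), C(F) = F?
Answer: -873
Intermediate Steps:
r = -3 (r = -16 + 13 = -3)
g(W) = 7 + W² - 3*W (g(W) = (W² - 3*W) - 1*(-7) = (W² - 3*W) + 7 = 7 + W² - 3*W)
(4*(-5 - 15))*C(11) + g(-5*0) = (4*(-5 - 15))*11 + (7 + (-5*0)² - (-15)*0) = (4*(-20))*11 + (7 + 0² - 3*0) = -80*11 + (7 + 0 + 0) = -880 + 7 = -873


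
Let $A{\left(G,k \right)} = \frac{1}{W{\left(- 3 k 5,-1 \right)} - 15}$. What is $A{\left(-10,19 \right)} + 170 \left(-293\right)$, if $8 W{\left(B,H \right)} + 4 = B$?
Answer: $- \frac{20372298}{409} \approx -49810.0$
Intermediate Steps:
$W{\left(B,H \right)} = - \frac{1}{2} + \frac{B}{8}$
$A{\left(G,k \right)} = \frac{1}{- \frac{31}{2} - \frac{15 k}{8}}$ ($A{\left(G,k \right)} = \frac{1}{\left(- \frac{1}{2} + \frac{- 3 k 5}{8}\right) - 15} = \frac{1}{\left(- \frac{1}{2} + \frac{\left(-15\right) k}{8}\right) - 15} = \frac{1}{\left(- \frac{1}{2} - \frac{15 k}{8}\right) - 15} = \frac{1}{- \frac{31}{2} - \frac{15 k}{8}}$)
$A{\left(-10,19 \right)} + 170 \left(-293\right) = \frac{8}{-124 - 285} + 170 \left(-293\right) = \frac{8}{-124 - 285} - 49810 = \frac{8}{-409} - 49810 = 8 \left(- \frac{1}{409}\right) - 49810 = - \frac{8}{409} - 49810 = - \frac{20372298}{409}$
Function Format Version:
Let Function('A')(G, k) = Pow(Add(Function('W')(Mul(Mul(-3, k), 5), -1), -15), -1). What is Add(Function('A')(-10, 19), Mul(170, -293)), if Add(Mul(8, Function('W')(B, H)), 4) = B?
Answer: Rational(-20372298, 409) ≈ -49810.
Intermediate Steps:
Function('W')(B, H) = Add(Rational(-1, 2), Mul(Rational(1, 8), B))
Function('A')(G, k) = Pow(Add(Rational(-31, 2), Mul(Rational(-15, 8), k)), -1) (Function('A')(G, k) = Pow(Add(Add(Rational(-1, 2), Mul(Rational(1, 8), Mul(Mul(-3, k), 5))), -15), -1) = Pow(Add(Add(Rational(-1, 2), Mul(Rational(1, 8), Mul(-15, k))), -15), -1) = Pow(Add(Add(Rational(-1, 2), Mul(Rational(-15, 8), k)), -15), -1) = Pow(Add(Rational(-31, 2), Mul(Rational(-15, 8), k)), -1))
Add(Function('A')(-10, 19), Mul(170, -293)) = Add(Mul(8, Pow(Add(-124, Mul(-15, 19)), -1)), Mul(170, -293)) = Add(Mul(8, Pow(Add(-124, -285), -1)), -49810) = Add(Mul(8, Pow(-409, -1)), -49810) = Add(Mul(8, Rational(-1, 409)), -49810) = Add(Rational(-8, 409), -49810) = Rational(-20372298, 409)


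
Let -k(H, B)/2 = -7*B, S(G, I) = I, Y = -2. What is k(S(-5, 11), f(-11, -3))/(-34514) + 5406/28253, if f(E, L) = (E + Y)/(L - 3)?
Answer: 557177029/2925372126 ≈ 0.19046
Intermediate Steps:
f(E, L) = (-2 + E)/(-3 + L) (f(E, L) = (E - 2)/(L - 3) = (-2 + E)/(-3 + L))
k(H, B) = 14*B (k(H, B) = -(-14)*B = 14*B)
k(S(-5, 11), f(-11, -3))/(-34514) + 5406/28253 = (14*((-2 - 11)/(-3 - 3)))/(-34514) + 5406/28253 = (14*(-13/(-6)))*(-1/34514) + 5406*(1/28253) = (14*(-⅙*(-13)))*(-1/34514) + 5406/28253 = (14*(13/6))*(-1/34514) + 5406/28253 = (91/3)*(-1/34514) + 5406/28253 = -91/103542 + 5406/28253 = 557177029/2925372126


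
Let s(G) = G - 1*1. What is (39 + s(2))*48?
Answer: 1920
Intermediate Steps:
s(G) = -1 + G (s(G) = G - 1 = -1 + G)
(39 + s(2))*48 = (39 + (-1 + 2))*48 = (39 + 1)*48 = 40*48 = 1920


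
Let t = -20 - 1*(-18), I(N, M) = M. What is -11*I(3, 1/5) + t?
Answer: -21/5 ≈ -4.2000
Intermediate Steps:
t = -2 (t = -20 + 18 = -2)
-11*I(3, 1/5) + t = -11/5 - 2 = -21/5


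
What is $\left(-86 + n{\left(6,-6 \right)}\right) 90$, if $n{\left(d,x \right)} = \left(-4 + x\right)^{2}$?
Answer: $1260$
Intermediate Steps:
$\left(-86 + n{\left(6,-6 \right)}\right) 90 = \left(-86 + \left(-4 - 6\right)^{2}\right) 90 = \left(-86 + \left(-10\right)^{2}\right) 90 = \left(-86 + 100\right) 90 = 14 \cdot 90 = 1260$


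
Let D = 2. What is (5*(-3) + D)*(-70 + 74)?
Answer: -52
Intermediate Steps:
(5*(-3) + D)*(-70 + 74) = (5*(-3) + 2)*(-70 + 74) = (-15 + 2)*4 = -13*4 = -52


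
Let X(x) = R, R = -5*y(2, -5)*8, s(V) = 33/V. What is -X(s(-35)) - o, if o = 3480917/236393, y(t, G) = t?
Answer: 15430523/236393 ≈ 65.275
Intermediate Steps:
o = 3480917/236393 (o = 3480917*(1/236393) = 3480917/236393 ≈ 14.725)
R = -80 (R = -5*2*8 = -10*8 = -80)
X(x) = -80
-X(s(-35)) - o = -1*(-80) - 1*3480917/236393 = 80 - 3480917/236393 = 15430523/236393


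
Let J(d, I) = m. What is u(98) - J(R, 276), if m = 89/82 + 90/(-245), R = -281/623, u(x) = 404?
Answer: 1620387/4018 ≈ 403.28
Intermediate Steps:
R = -281/623 (R = -281*1/623 = -281/623 ≈ -0.45104)
m = 2885/4018 (m = 89*(1/82) + 90*(-1/245) = 89/82 - 18/49 = 2885/4018 ≈ 0.71802)
J(d, I) = 2885/4018
u(98) - J(R, 276) = 404 - 1*2885/4018 = 404 - 2885/4018 = 1620387/4018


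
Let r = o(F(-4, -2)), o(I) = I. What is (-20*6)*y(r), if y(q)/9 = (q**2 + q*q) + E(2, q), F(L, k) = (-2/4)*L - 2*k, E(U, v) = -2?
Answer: -75600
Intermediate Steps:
F(L, k) = -2*k - L/2 (F(L, k) = (-2*1/4)*L - 2*k = -L/2 - 2*k = -2*k - L/2)
r = 6 (r = -2*(-2) - 1/2*(-4) = 4 + 2 = 6)
y(q) = -18 + 18*q**2 (y(q) = 9*((q**2 + q*q) - 2) = 9*((q**2 + q**2) - 2) = 9*(2*q**2 - 2) = 9*(-2 + 2*q**2) = -18 + 18*q**2)
(-20*6)*y(r) = (-20*6)*(-18 + 18*6**2) = -120*(-18 + 18*36) = -120*(-18 + 648) = -120*630 = -75600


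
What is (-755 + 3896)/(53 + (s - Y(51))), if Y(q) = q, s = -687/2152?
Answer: 6759432/3617 ≈ 1868.8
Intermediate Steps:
s = -687/2152 (s = -687*1/2152 = -687/2152 ≈ -0.31924)
(-755 + 3896)/(53 + (s - Y(51))) = (-755 + 3896)/(53 + (-687/2152 - 1*51)) = 3141/(53 + (-687/2152 - 51)) = 3141/(53 - 110439/2152) = 3141/(3617/2152) = 3141*(2152/3617) = 6759432/3617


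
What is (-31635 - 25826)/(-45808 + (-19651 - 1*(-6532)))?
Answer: 57461/58927 ≈ 0.97512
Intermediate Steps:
(-31635 - 25826)/(-45808 + (-19651 - 1*(-6532))) = -57461/(-45808 + (-19651 + 6532)) = -57461/(-45808 - 13119) = -57461/(-58927) = -57461*(-1/58927) = 57461/58927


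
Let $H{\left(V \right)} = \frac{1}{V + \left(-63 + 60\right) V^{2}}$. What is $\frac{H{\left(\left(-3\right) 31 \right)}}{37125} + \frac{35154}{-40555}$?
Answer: $- \frac{6796920446111}{7841187585000} \approx -0.86682$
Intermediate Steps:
$H{\left(V \right)} = \frac{1}{V - 3 V^{2}}$
$\frac{H{\left(\left(-3\right) 31 \right)}}{37125} + \frac{35154}{-40555} = \frac{\left(-1\right) \frac{1}{\left(-3\right) 31} \frac{1}{-1 + 3 \left(\left(-3\right) 31\right)}}{37125} + \frac{35154}{-40555} = - \frac{1}{\left(-93\right) \left(-1 + 3 \left(-93\right)\right)} \frac{1}{37125} + 35154 \left(- \frac{1}{40555}\right) = \left(-1\right) \left(- \frac{1}{93}\right) \frac{1}{-1 - 279} \cdot \frac{1}{37125} - \frac{35154}{40555} = \left(-1\right) \left(- \frac{1}{93}\right) \frac{1}{-280} \cdot \frac{1}{37125} - \frac{35154}{40555} = \left(-1\right) \left(- \frac{1}{93}\right) \left(- \frac{1}{280}\right) \frac{1}{37125} - \frac{35154}{40555} = \left(- \frac{1}{26040}\right) \frac{1}{37125} - \frac{35154}{40555} = - \frac{1}{966735000} - \frac{35154}{40555} = - \frac{6796920446111}{7841187585000}$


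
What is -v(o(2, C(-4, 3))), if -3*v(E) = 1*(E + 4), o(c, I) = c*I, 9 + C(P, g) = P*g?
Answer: -38/3 ≈ -12.667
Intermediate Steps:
C(P, g) = -9 + P*g
o(c, I) = I*c
v(E) = -4/3 - E/3 (v(E) = -(E + 4)/3 = -(4 + E)/3 = -4/3 - E/3)
-v(o(2, C(-4, 3))) = -(-4/3 - (-9 - 4*3)*2/3) = -(-4/3 - (-9 - 12)*2/3) = -(-4/3 - (-7)*2) = -(-4/3 - 1/3*(-42)) = -(-4/3 + 14) = -1*38/3 = -38/3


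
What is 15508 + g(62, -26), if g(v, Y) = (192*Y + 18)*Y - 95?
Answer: 144737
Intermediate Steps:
g(v, Y) = -95 + Y*(18 + 192*Y) (g(v, Y) = (18 + 192*Y)*Y - 95 = Y*(18 + 192*Y) - 95 = -95 + Y*(18 + 192*Y))
15508 + g(62, -26) = 15508 + (-95 + 18*(-26) + 192*(-26)²) = 15508 + (-95 - 468 + 192*676) = 15508 + (-95 - 468 + 129792) = 15508 + 129229 = 144737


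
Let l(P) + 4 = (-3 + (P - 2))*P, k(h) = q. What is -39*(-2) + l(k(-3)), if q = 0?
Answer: 74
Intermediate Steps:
k(h) = 0
l(P) = -4 + P*(-5 + P) (l(P) = -4 + (-3 + (P - 2))*P = -4 + (-3 + (-2 + P))*P = -4 + (-5 + P)*P = -4 + P*(-5 + P))
-39*(-2) + l(k(-3)) = -39*(-2) + (-4 + 0² - 5*0) = 78 + (-4 + 0 + 0) = 78 - 4 = 74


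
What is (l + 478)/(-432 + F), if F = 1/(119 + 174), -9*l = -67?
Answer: -1280117/1139175 ≈ -1.1237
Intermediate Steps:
l = 67/9 (l = -1/9*(-67) = 67/9 ≈ 7.4444)
F = 1/293 ≈ 0.0034130
(l + 478)/(-432 + F) = (67/9 + 478)/(-432 + 1/293) = 4369/(9*(-126575/293)) = (4369/9)*(-293/126575) = -1280117/1139175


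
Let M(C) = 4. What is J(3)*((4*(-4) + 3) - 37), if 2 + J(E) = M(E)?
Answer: -100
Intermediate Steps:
J(E) = 2 (J(E) = -2 + 4 = 2)
J(3)*((4*(-4) + 3) - 37) = 2*((4*(-4) + 3) - 37) = 2*((-16 + 3) - 37) = 2*(-13 - 37) = 2*(-50) = -100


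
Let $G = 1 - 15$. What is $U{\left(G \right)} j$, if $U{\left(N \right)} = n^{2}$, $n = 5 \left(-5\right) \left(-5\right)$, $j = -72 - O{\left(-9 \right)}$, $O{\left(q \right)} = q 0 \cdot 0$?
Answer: $-1125000$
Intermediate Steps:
$O{\left(q \right)} = 0$ ($O{\left(q \right)} = 0 \cdot 0 = 0$)
$j = -72$ ($j = -72 - 0 = -72 + 0 = -72$)
$G = -14$ ($G = 1 - 15 = -14$)
$n = 125$ ($n = \left(-25\right) \left(-5\right) = 125$)
$U{\left(N \right)} = 15625$ ($U{\left(N \right)} = 125^{2} = 15625$)
$U{\left(G \right)} j = 15625 \left(-72\right) = -1125000$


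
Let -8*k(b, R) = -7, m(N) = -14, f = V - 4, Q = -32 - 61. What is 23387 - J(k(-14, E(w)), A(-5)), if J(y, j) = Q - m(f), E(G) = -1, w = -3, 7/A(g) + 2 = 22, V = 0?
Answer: 23466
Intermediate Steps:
A(g) = 7/20 (A(g) = 7/(-2 + 22) = 7/20)
Q = -93
f = -4 (f = 0 - 4 = -4)
k(b, R) = 7/8 (k(b, R) = -1/8*(-7) = 7/8)
J(y, j) = -79 (J(y, j) = -93 - 1*(-14) = -93 + 14 = -79)
23387 - J(k(-14, E(w)), A(-5)) = 23387 - 1*(-79) = 23387 + 79 = 23466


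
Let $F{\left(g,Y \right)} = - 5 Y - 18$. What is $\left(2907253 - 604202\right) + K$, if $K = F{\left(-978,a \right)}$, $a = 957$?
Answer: $2298248$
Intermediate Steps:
$F{\left(g,Y \right)} = -18 - 5 Y$
$K = -4803$ ($K = -18 - 4785 = -4803$)
$\left(2907253 - 604202\right) + K = \left(2907253 - 604202\right) - 4803 = 2303051 - 4803 = 2298248$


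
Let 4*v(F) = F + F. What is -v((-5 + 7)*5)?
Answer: -5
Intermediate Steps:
v(F) = F/2 (v(F) = (F + F)/4 = (2*F)/4 = F/2)
-v((-5 + 7)*5) = -(-5 + 7)*5/2 = -2*5/2 = -10/2 = -1*5 = -5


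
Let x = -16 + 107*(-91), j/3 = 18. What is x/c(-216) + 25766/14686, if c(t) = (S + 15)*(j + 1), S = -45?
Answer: 30957743/4038650 ≈ 7.6654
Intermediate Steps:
j = 54 (j = 3*18 = 54)
c(t) = -1650 (c(t) = (-45 + 15)*(54 + 1) = -30*55 = -1650)
x = -9753 (x = -16 - 9737 = -9753)
x/c(-216) + 25766/14686 = -9753/(-1650) + 25766/14686 = -9753*(-1/1650) + 25766*(1/14686) = 3251/550 + 12883/7343 = 30957743/4038650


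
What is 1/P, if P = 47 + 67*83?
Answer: 1/5608 ≈ 0.00017832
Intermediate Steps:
P = 5608 (P = 47 + 5561 = 5608)
1/P = 1/5608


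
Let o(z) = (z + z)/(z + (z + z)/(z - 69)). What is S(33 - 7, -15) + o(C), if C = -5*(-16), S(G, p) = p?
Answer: -173/13 ≈ -13.308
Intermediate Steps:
C = 80
o(z) = 2*z/(z + 2*z/(-69 + z)) (o(z) = (2*z)/(z + (2*z)/(-69 + z)) = (2*z)/(z + 2*z/(-69 + z)) = 2*z/(z + 2*z/(-69 + z)))
S(33 - 7, -15) + o(C) = -15 + 2*(-69 + 80)/(-67 + 80) = -15 + 2*11/13 = -15 + 2*(1/13)*11 = -15 + 22/13 = -173/13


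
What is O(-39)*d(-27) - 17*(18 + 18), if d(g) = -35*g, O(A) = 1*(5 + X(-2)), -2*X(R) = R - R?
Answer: 4113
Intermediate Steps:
X(R) = 0 (X(R) = -(R - R)/2 = -1/2*0 = 0)
O(A) = 5 (O(A) = 1*(5 + 0) = 1*5 = 5)
O(-39)*d(-27) - 17*(18 + 18) = 5*(-35*(-27)) - 17*(18 + 18) = 5*945 - 17*36 = 4725 - 612 = 4113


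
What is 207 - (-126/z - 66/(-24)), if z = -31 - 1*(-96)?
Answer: 53609/260 ≈ 206.19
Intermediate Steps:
z = 65 (z = -31 + 96 = 65)
207 - (-126/z - 66/(-24)) = 207 - (-126/65 - 66/(-24)) = 207 - (-126*1/65 - 66*(-1/24)) = 207 - (-126/65 + 11/4) = 207 - 1*211/260 = 207 - 211/260 = 53609/260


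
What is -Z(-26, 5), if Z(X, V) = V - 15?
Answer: 10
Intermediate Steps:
Z(X, V) = -15 + V
-Z(-26, 5) = -(-15 + 5) = -1*(-10) = 10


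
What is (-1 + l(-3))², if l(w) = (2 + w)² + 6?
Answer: 36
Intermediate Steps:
l(w) = 6 + (2 + w)²
(-1 + l(-3))² = (-1 + (6 + (2 - 3)²))² = (-1 + (6 + (-1)²))² = (-1 + (6 + 1))² = (-1 + 7)² = 6² = 36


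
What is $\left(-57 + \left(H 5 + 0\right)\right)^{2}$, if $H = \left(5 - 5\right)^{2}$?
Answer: $3249$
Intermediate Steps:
$H = 0$ ($H = 0^{2} = 0$)
$\left(-57 + \left(H 5 + 0\right)\right)^{2} = \left(-57 + \left(0 \cdot 5 + 0\right)\right)^{2} = \left(-57 + \left(0 + 0\right)\right)^{2} = \left(-57 + 0\right)^{2} = \left(-57\right)^{2} = 3249$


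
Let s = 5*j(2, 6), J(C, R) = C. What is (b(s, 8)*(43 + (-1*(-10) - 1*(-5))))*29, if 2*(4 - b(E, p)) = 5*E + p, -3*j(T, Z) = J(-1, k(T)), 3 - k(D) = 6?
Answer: -21025/3 ≈ -7008.3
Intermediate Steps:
k(D) = -3 (k(D) = 3 - 1*6 = 3 - 6 = -3)
j(T, Z) = ⅓ (j(T, Z) = -⅓*(-1) = ⅓)
s = 5/3 (s = 5*(⅓) = 5/3 ≈ 1.6667)
b(E, p) = 4 - 5*E/2 - p/2 (b(E, p) = 4 - (5*E + p)/2 = 4 - (p + 5*E)/2 = 4 + (-5*E/2 - p/2) = 4 - 5*E/2 - p/2)
(b(s, 8)*(43 + (-1*(-10) - 1*(-5))))*29 = ((4 - 5/2*5/3 - ½*8)*(43 + (-1*(-10) - 1*(-5))))*29 = ((4 - 25/6 - 4)*(43 + (10 + 5)))*29 = -25*(43 + 15)/6*29 = -25/6*58*29 = -725/3*29 = -21025/3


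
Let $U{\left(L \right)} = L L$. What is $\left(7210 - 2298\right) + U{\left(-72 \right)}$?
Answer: $10096$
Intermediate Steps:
$U{\left(L \right)} = L^{2}$
$\left(7210 - 2298\right) + U{\left(-72 \right)} = \left(7210 - 2298\right) + \left(-72\right)^{2} = 4912 + 5184 = 10096$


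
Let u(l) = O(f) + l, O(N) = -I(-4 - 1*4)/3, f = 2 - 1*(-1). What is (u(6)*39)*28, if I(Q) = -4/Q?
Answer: 6370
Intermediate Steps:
f = 3 (f = 2 + 1 = 3)
O(N) = -1/6 (O(N) = -(-4/(-4 - 1*4))/3 = -(-4/(-4 - 4))/3 = -(-4/(-8))/3 = -(-4*(-1/8))/3 = -1/(2*3) = -1*1/6 = -1/6)
u(l) = -1/6 + l
(u(6)*39)*28 = ((-1/6 + 6)*39)*28 = ((35/6)*39)*28 = (455/2)*28 = 6370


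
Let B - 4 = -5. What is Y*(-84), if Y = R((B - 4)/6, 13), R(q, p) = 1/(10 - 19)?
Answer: 28/3 ≈ 9.3333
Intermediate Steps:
B = -1 (B = 4 - 5 = -1)
R(q, p) = -⅑ (R(q, p) = 1/(-9) = -⅑)
Y = -⅑ ≈ -0.11111
Y*(-84) = -⅑*(-84) = 28/3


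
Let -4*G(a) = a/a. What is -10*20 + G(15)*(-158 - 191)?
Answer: -451/4 ≈ -112.75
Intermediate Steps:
G(a) = -¼ (G(a) = -a/(4*a) = -¼*1 = -¼)
-10*20 + G(15)*(-158 - 191) = -10*20 - (-158 - 191)/4 = -200 - ¼*(-349) = -200 + 349/4 = -451/4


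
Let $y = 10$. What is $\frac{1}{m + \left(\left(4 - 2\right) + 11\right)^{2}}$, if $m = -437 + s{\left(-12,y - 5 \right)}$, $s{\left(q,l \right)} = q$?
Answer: $- \frac{1}{280} \approx -0.0035714$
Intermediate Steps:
$m = -449$ ($m = -437 - 12 = -449$)
$\frac{1}{m + \left(\left(4 - 2\right) + 11\right)^{2}} = \frac{1}{-449 + \left(\left(4 - 2\right) + 11\right)^{2}} = \frac{1}{-449 + \left(2 + 11\right)^{2}} = \frac{1}{-449 + 13^{2}} = \frac{1}{-449 + 169} = \frac{1}{-280} = - \frac{1}{280}$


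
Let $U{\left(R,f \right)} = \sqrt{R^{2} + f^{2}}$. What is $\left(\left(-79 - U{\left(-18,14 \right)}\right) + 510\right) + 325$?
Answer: $756 - 2 \sqrt{130} \approx 733.2$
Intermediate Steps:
$\left(\left(-79 - U{\left(-18,14 \right)}\right) + 510\right) + 325 = \left(\left(-79 - \sqrt{\left(-18\right)^{2} + 14^{2}}\right) + 510\right) + 325 = \left(\left(-79 - \sqrt{324 + 196}\right) + 510\right) + 325 = \left(\left(-79 - \sqrt{520}\right) + 510\right) + 325 = \left(\left(-79 - 2 \sqrt{130}\right) + 510\right) + 325 = \left(431 - 2 \sqrt{130}\right) + 325 = 756 - 2 \sqrt{130}$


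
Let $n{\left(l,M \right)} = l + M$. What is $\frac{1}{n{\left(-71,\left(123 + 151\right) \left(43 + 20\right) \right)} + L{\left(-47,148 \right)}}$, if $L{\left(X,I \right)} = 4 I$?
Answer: $\frac{1}{17783} \approx 5.6233 \cdot 10^{-5}$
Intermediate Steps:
$n{\left(l,M \right)} = M + l$
$\frac{1}{n{\left(-71,\left(123 + 151\right) \left(43 + 20\right) \right)} + L{\left(-47,148 \right)}} = \frac{1}{\left(\left(123 + 151\right) \left(43 + 20\right) - 71\right) + 4 \cdot 148} = \frac{1}{\left(274 \cdot 63 - 71\right) + 592} = \frac{1}{\left(17262 - 71\right) + 592} = \frac{1}{17191 + 592} = \frac{1}{17783}$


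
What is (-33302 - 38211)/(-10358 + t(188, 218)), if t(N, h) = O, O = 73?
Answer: 71513/10285 ≈ 6.9531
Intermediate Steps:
t(N, h) = 73
(-33302 - 38211)/(-10358 + t(188, 218)) = (-33302 - 38211)/(-10358 + 73) = -71513/(-10285) = -71513*(-1/10285) = 71513/10285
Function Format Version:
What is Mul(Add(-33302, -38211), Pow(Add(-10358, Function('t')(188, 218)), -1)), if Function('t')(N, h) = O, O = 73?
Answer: Rational(71513, 10285) ≈ 6.9531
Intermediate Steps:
Function('t')(N, h) = 73
Mul(Add(-33302, -38211), Pow(Add(-10358, Function('t')(188, 218)), -1)) = Mul(Add(-33302, -38211), Pow(Add(-10358, 73), -1)) = Mul(-71513, Pow(-10285, -1)) = Mul(-71513, Rational(-1, 10285)) = Rational(71513, 10285)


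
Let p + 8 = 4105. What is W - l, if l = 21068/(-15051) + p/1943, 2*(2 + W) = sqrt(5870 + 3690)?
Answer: -2731621/1008417 + sqrt(2390) ≈ 46.179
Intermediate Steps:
p = 4097 (p = -8 + 4105 = 4097)
W = -2 + sqrt(2390) (W = -2 + sqrt(5870 + 3690)/2 = -2 + sqrt(9560)/2 = -2 + (2*sqrt(2390))/2 = -2 + sqrt(2390) ≈ 46.888)
l = 714787/1008417 (l = 21068/(-15051) + 4097/1943 = 21068*(-1/15051) + 4097*(1/1943) = -21068/15051 + 4097/1943 = 714787/1008417 ≈ 0.70882)
W - l = (-2 + sqrt(2390)) - 1*714787/1008417 = (-2 + sqrt(2390)) - 714787/1008417 = -2731621/1008417 + sqrt(2390)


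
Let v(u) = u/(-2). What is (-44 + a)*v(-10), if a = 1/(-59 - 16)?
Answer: -3301/15 ≈ -220.07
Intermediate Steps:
v(u) = -u/2 (v(u) = u*(-½) = -u/2)
a = -1/75 (a = 1/(-75) = -1/75 ≈ -0.013333)
(-44 + a)*v(-10) = (-44 - 1/75)*(-½*(-10)) = -3301/75*5 = -3301/15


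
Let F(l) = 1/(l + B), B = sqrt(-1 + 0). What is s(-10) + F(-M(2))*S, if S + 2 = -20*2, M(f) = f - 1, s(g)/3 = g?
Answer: -9 + 21*I ≈ -9.0 + 21.0*I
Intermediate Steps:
s(g) = 3*g
M(f) = -1 + f
B = I (B = sqrt(-1) = I ≈ 1.0*I)
F(l) = 1/(I + l) (F(l) = 1/(l + I) = 1/(I + l))
S = -42 (S = -2 - 20*2 = -2 - 40 = -42)
s(-10) + F(-M(2))*S = 3*(-10) - 42/(I - (-1 + 2)) = -30 - 42/(I - 1*1) = -30 - 42/(I - 1) = -30 - 42/(-1 + I) = -30 + ((-1 - I)/2)*(-42) = -30 - 21*(-1 - I)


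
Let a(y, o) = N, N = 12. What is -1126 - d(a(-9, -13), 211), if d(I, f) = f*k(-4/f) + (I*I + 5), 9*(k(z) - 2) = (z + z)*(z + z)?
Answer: -3222667/1899 ≈ -1697.0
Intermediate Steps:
k(z) = 2 + 4*z²/9 (k(z) = 2 + ((z + z)*(z + z))/9 = 2 + ((2*z)*(2*z))/9 = 2 + (4*z²)/9 = 2 + 4*z²/9)
a(y, o) = 12
d(I, f) = 5 + I² + f*(2 + 64/(9*f²)) (d(I, f) = f*(2 + 4*(-4/f)²/9) + (I*I + 5) = f*(2 + 4*(16/f²)/9) + (I² + 5) = f*(2 + 64/(9*f²)) + (5 + I²) = 5 + I² + f*(2 + 64/(9*f²)))
-1126 - d(a(-9, -13), 211) = -1126 - (5 + 12² + 2*211 + (64/9)/211) = -1126 - (5 + 144 + 422 + (64/9)*(1/211)) = -1126 - (5 + 144 + 422 + 64/1899) = -1126 - 1*1084393/1899 = -1126 - 1084393/1899 = -3222667/1899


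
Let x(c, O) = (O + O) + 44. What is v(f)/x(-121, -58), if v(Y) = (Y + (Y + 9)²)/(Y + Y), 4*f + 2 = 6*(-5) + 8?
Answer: 1/288 ≈ 0.0034722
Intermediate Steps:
f = -6 (f = -½ + (6*(-5) + 8)/4 = -½ + (-30 + 8)/4 = -½ + (¼)*(-22) = -½ - 11/2 = -6)
x(c, O) = 44 + 2*O (x(c, O) = 2*O + 44 = 44 + 2*O)
v(Y) = (Y + (9 + Y)²)/(2*Y) (v(Y) = (Y + (9 + Y)²)/((2*Y)) = (Y + (9 + Y)²)*(1/(2*Y)) = (Y + (9 + Y)²)/(2*Y))
v(f)/x(-121, -58) = ((½)*(-6 + (9 - 6)²)/(-6))/(44 + 2*(-58)) = ((½)*(-⅙)*(-6 + 3²))/(44 - 116) = ((½)*(-⅙)*(-6 + 9))/(-72) = ((½)*(-⅙)*3)*(-1/72) = -¼*(-1/72) = 1/288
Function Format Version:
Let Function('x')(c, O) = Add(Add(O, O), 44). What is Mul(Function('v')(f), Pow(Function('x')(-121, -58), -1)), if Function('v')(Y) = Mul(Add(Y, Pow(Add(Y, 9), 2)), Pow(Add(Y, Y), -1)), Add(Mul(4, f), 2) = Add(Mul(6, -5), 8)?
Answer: Rational(1, 288) ≈ 0.0034722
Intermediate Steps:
f = -6 (f = Add(Rational(-1, 2), Mul(Rational(1, 4), Add(Mul(6, -5), 8))) = Add(Rational(-1, 2), Mul(Rational(1, 4), Add(-30, 8))) = Add(Rational(-1, 2), Mul(Rational(1, 4), -22)) = Add(Rational(-1, 2), Rational(-11, 2)) = -6)
Function('x')(c, O) = Add(44, Mul(2, O)) (Function('x')(c, O) = Add(Mul(2, O), 44) = Add(44, Mul(2, O)))
Function('v')(Y) = Mul(Rational(1, 2), Pow(Y, -1), Add(Y, Pow(Add(9, Y), 2))) (Function('v')(Y) = Mul(Add(Y, Pow(Add(9, Y), 2)), Pow(Mul(2, Y), -1)) = Mul(Add(Y, Pow(Add(9, Y), 2)), Mul(Rational(1, 2), Pow(Y, -1))) = Mul(Rational(1, 2), Pow(Y, -1), Add(Y, Pow(Add(9, Y), 2))))
Mul(Function('v')(f), Pow(Function('x')(-121, -58), -1)) = Mul(Mul(Rational(1, 2), Pow(-6, -1), Add(-6, Pow(Add(9, -6), 2))), Pow(Add(44, Mul(2, -58)), -1)) = Mul(Mul(Rational(1, 2), Rational(-1, 6), Add(-6, Pow(3, 2))), Pow(Add(44, -116), -1)) = Mul(Mul(Rational(1, 2), Rational(-1, 6), Add(-6, 9)), Pow(-72, -1)) = Mul(Mul(Rational(1, 2), Rational(-1, 6), 3), Rational(-1, 72)) = Mul(Rational(-1, 4), Rational(-1, 72)) = Rational(1, 288)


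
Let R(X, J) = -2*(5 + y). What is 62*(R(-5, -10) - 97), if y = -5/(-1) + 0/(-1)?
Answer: -7254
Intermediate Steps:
y = 5 (y = -5*(-1) + 0*(-1) = 5 + 0 = 5)
R(X, J) = -20 (R(X, J) = -2*(5 + 5) = -2*10 = -20)
62*(R(-5, -10) - 97) = 62*(-20 - 97) = 62*(-117) = -7254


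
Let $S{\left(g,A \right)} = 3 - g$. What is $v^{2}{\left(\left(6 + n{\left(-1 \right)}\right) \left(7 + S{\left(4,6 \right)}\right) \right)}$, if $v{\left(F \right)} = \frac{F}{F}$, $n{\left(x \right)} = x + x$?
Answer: $1$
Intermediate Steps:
$n{\left(x \right)} = 2 x$
$v{\left(F \right)} = 1$
$v^{2}{\left(\left(6 + n{\left(-1 \right)}\right) \left(7 + S{\left(4,6 \right)}\right) \right)} = 1^{2} = 1$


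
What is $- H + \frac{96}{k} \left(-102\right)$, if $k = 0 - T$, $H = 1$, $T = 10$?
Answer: $\frac{4891}{5} \approx 978.2$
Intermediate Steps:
$k = -10$ ($k = 0 - 10 = -10$)
$- H + \frac{96}{k} \left(-102\right) = \left(-1\right) 1 + \frac{96}{-10} \left(-102\right) = -1 + 96 \left(- \frac{1}{10}\right) \left(-102\right) = -1 - - \frac{4896}{5} = -1 + \frac{4896}{5} = \frac{4891}{5}$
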